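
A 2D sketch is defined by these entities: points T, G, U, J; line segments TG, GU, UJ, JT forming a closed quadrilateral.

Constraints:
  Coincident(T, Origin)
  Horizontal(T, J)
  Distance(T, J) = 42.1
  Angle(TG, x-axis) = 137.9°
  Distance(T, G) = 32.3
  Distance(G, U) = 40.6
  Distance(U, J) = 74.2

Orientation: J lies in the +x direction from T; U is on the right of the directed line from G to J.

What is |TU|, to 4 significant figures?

35.05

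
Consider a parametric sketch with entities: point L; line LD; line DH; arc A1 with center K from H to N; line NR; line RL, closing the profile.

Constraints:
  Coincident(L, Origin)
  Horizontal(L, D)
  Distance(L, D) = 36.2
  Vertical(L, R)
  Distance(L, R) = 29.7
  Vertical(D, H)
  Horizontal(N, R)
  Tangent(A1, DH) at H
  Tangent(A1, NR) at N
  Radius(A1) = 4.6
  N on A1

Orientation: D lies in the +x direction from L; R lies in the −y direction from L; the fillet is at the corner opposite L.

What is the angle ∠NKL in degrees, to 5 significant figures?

128.46°

L is at the origin; L and D share the same y with |LD| = 36.2 and D on the +x side, so D = (36.200, 0.0000). LR is vertical with |LR| = 29.7 and R on the −y side, so R = (0.0000, -29.700). The virtual corner opposite L is at (36.200, -29.700). The tangent condition forces KH to be normal to DH and tangency of A1 to NR means the radius KN is perpendicular to NR, with radius 4.6, so the center K sits 4.6 in from both sides at K = (31.600, -25.100). That places the tangent points at H = (36.200, -25.100) on DH and N = (31.600, -29.700) on NR. Then cos ∠NKL = KN·KL / (|KN||KL|), giving 128.46°.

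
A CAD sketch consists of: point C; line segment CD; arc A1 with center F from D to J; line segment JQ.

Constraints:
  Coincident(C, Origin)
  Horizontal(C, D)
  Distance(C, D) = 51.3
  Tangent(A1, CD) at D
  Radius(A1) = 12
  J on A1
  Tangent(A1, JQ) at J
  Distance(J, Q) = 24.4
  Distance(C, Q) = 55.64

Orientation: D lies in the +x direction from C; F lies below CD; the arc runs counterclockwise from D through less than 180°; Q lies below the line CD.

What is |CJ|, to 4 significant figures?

41.42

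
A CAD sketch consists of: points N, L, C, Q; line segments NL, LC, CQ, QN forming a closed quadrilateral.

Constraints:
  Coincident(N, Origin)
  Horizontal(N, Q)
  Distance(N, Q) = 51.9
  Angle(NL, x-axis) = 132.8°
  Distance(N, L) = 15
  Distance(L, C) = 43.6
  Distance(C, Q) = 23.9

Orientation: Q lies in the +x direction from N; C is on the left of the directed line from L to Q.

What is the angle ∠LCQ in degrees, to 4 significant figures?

136.2°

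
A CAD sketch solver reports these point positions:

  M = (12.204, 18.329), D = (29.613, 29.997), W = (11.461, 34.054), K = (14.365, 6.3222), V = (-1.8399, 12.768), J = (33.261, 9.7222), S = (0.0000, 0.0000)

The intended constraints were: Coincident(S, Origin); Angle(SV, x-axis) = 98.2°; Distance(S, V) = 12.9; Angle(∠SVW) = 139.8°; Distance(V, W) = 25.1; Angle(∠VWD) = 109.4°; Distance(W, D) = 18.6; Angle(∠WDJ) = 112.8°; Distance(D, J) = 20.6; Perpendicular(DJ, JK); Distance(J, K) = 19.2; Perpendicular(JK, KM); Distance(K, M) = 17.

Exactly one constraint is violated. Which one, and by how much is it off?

Distance(K, M) = 17 — off by 4.80.

S = (0.00, 0.00) ✓; SV at 98.20° ✓; |SV| = 12.90 ✓; ∠SVW = 139.8° ✓; |VW| = 25.10 ✓; ∠VWD = 109.4° ✓; |WD| = 18.60 ✓; ∠WDJ = 112.8° ✓; |DJ| = 20.60 ✓; ∠(DJ, JK) = 90.00° ✓; |JK| = 19.20 ✓; ∠(JK, KM) = 90.00° ✓; |KM| = 12.20 ✗.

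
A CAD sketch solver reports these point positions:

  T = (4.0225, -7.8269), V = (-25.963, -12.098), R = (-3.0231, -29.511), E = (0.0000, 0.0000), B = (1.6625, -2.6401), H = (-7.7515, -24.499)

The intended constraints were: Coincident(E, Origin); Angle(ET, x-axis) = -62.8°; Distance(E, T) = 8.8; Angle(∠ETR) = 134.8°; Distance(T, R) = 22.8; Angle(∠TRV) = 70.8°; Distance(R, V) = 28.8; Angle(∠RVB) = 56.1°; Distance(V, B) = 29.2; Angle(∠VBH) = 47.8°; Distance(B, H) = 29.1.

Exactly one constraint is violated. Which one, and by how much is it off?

Distance(B, H) = 29.1 — off by 5.30.

E = (0.00, 0.00) ✓; ET at -62.80° ✓; |ET| = 8.800 ✓; ∠ETR = 134.8° ✓; |TR| = 22.80 ✓; ∠TRV = 70.80° ✓; |RV| = 28.80 ✓; ∠RVB = 56.10° ✓; |VB| = 29.20 ✓; ∠VBH = 47.80° ✓; |BH| = 23.80 ✗.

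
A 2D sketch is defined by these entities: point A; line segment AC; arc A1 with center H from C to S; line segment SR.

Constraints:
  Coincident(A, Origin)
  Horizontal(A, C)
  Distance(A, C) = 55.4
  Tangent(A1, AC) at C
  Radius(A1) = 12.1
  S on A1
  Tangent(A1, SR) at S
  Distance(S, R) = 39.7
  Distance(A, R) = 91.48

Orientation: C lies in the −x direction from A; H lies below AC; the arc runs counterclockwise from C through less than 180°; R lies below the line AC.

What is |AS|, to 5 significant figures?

67.471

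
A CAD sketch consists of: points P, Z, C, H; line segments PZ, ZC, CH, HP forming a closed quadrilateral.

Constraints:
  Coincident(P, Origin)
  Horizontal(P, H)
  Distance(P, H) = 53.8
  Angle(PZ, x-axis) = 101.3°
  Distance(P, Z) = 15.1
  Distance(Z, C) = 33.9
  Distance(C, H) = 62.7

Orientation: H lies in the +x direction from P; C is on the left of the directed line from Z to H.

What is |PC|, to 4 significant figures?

47.02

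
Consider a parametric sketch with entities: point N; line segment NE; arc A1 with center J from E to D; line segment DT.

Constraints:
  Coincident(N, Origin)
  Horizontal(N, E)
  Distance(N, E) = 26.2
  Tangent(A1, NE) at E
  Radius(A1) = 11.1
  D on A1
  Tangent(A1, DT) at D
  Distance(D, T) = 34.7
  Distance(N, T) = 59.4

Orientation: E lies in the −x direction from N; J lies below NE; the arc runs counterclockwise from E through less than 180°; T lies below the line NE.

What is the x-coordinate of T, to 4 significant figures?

-38.18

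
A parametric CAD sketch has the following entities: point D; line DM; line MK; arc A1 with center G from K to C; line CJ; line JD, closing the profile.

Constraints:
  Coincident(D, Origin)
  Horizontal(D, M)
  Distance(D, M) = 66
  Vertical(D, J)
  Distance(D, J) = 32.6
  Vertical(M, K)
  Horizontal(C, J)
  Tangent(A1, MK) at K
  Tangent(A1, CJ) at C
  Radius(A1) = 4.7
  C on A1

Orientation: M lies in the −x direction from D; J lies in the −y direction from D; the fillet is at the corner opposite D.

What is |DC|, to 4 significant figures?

69.43

D is at the origin; DM is horizontal with |DM| = 66.0 and M on the −x side, so M = (-66.00, 0.000). D and J share the same x with |DJ| = 32.6 and J on the −y side, so J = (0.000, -32.60). The virtual corner opposite D is at (-66.00, -32.60). Since A1 is tangent to MK there, GK ⟂ MK and A1 meets CJ tangentially, so GC is at right angles to CJ, with radius 4.7, so the center G sits 4.7 in from both sides at G = (-61.30, -27.90). That places the tangent points at K = (-66.00, -27.90) on MK and C = (-61.30, -32.60) on CJ. Then |DC| = |C − D| = 69.43.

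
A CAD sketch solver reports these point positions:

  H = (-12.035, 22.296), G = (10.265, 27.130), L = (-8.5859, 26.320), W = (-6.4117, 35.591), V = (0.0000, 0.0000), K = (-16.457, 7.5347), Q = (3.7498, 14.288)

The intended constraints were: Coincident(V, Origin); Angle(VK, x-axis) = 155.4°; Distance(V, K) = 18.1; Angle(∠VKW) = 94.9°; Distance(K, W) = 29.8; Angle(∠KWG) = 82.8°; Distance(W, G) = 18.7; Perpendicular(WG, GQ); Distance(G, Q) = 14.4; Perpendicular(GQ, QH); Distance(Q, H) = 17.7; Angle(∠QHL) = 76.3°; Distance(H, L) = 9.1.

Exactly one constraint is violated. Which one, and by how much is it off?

Distance(H, L) = 9.1 — off by 3.80.

V = (0.00, 0.00) ✓; VK at 155.4° ✓; |VK| = 18.10 ✓; ∠VKW = 94.90° ✓; |KW| = 29.80 ✓; ∠KWG = 82.80° ✓; |WG| = 18.70 ✓; ∠(WG, GQ) = 90.00° ✓; |GQ| = 14.40 ✓; ∠(GQ, QH) = 90.00° ✓; |QH| = 17.70 ✓; ∠QHL = 76.30° ✓; |HL| = 5.300 ✗.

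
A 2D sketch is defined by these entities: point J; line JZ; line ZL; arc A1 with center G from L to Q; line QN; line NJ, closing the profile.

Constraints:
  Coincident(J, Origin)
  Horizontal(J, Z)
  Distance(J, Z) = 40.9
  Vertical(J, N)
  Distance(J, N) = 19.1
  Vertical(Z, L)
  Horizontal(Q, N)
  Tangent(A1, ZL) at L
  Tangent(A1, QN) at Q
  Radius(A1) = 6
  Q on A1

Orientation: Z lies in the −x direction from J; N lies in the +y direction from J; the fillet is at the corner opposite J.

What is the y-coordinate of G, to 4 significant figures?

13.10

JN is vertical with |JN| = 19.1 and N on the +y side, so N = (0.000, 19.10). The virtual corner opposite J is at (-40.90, 19.10). The tangent condition forces GL to be normal to ZL and tangency of A1 to QN means the radius GQ is perpendicular to QN, with radius 6.0, so the center G sits 6.0 in from both sides at G = (-34.90, 13.10). So G.y = 13.10.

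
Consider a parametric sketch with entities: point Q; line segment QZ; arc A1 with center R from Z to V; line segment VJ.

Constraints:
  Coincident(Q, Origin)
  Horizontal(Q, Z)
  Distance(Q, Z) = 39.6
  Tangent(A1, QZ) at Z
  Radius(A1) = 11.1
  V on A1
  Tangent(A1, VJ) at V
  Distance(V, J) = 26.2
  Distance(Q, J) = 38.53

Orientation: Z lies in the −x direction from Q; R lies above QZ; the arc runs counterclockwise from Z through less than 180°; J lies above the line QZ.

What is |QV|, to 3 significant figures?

30.0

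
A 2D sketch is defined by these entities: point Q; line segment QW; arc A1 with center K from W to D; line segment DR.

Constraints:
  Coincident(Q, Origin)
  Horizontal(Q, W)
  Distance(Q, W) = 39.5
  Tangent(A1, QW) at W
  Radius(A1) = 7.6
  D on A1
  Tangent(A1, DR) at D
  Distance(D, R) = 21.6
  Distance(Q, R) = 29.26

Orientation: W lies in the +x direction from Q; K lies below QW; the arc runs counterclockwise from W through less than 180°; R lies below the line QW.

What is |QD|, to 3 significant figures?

33.5

Q is at the origin; Q and W share the same y with |QW| = 39.5 and W on the +x side, so W = (39.5, 0.00). A1 meets QW tangentially, so KW is at right angles to QW, so K = W + (0, -7.6) = (39.5, -7.60). Since KD ⟂ DR (tangency), |KR| = √(7.6² + 21.6²) = 22.9 regardless of where D sits on A1. So R lies on both circle(Q, 29.26) and circle(K, 22.9); the below-QW intersection is R = (20.7, -20.7). D is the foot of the tangent from R: D = (33.3, -3.16).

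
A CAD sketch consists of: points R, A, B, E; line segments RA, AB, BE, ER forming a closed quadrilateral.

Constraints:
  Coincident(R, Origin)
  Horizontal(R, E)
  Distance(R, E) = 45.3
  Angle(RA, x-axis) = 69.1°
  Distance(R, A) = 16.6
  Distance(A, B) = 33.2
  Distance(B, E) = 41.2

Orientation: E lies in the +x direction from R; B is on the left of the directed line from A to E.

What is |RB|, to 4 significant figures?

48.69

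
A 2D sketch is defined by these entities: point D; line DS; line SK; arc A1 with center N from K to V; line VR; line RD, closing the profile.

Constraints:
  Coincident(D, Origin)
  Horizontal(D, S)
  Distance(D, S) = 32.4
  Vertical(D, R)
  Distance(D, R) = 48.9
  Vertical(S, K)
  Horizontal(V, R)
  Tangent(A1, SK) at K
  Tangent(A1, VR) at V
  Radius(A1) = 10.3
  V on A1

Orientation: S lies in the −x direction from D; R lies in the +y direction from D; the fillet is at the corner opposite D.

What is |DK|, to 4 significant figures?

50.40

D is at the origin; D and S share the same y with |DS| = 32.4 and S on the −x side, so S = (-32.40, 0.000). DR is vertical with |DR| = 48.9 and R on the +y side, so R = (0.000, 48.90). The virtual corner opposite D is at (-32.40, 48.90). The tangent condition forces NK to be normal to SK and the tangent condition forces NV to be normal to VR, with radius 10.3, so the center N sits 10.3 in from both sides at N = (-22.10, 38.60). That places the tangent points at K = (-32.40, 38.60) on SK and V = (-22.10, 48.90) on VR. Then |DK| = |K − D| = 50.40.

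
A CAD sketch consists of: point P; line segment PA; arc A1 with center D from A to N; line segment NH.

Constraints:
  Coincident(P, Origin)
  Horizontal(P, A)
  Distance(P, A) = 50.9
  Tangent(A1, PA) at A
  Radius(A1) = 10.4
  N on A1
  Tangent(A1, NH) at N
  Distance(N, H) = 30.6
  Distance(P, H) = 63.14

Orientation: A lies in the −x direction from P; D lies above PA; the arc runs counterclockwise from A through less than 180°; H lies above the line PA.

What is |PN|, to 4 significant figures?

42.57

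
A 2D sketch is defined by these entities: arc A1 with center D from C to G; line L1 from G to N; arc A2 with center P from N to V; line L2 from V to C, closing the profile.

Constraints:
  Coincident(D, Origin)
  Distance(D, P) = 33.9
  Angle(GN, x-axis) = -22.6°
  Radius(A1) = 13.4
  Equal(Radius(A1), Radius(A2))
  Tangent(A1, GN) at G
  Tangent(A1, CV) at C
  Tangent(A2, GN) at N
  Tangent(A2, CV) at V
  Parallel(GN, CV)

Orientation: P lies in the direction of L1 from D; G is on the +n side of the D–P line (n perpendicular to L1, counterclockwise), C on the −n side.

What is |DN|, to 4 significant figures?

36.45

Tangency of A1 to both parallel lines with radius 13.4 puts G and C at D ± 13.4·n: G = (5.150, 12.37), C = (-5.150, -12.37). Equal radii place N and V the same way about P: N = P + 13.4·n = (36.45, -0.6566), V = P − 13.4·n = (26.15, -25.40). Then |DN| = |N − D| = 36.45.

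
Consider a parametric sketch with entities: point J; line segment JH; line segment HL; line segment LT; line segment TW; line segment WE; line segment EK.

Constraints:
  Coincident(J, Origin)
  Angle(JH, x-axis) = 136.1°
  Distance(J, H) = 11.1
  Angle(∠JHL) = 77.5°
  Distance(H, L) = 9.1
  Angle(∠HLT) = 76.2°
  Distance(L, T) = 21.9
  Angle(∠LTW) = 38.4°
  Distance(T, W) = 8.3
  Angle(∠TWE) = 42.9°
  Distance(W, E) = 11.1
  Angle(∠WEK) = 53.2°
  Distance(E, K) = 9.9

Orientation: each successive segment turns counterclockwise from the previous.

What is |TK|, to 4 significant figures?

2.453

J is at the origin; JH runs at 136.1° with length 11.1, so H = (-7.998, 7.697). ∠JHL = 77.5° gives HL at -121.4° from the x-axis; with |HL| = 9.1, L = (-12.74, -0.07055). ∠HLT = 76.2° gives LT at -17.60° from the x-axis; with |LT| = 21.9, T = (8.136, -6.692). ∠LTW = 38.4° gives TW at 124.0° from the x-axis; with |TW| = 8.3, W = (3.494, 0.1886). ∠TWE = 42.9° gives WE at -98.90° from the x-axis; with |WE| = 11.1, E = (1.777, -10.78). ∠WEK = 53.2° gives EK at 27.90° from the x-axis; with |EK| = 9.9, K = (10.53, -6.145). Then |TK| = |K − T| = 2.453.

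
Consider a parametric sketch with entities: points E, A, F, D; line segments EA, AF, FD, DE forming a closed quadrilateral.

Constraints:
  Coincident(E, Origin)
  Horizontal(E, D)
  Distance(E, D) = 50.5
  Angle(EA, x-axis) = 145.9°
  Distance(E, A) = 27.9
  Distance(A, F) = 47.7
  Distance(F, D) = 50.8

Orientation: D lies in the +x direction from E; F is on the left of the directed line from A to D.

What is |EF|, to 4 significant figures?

43.36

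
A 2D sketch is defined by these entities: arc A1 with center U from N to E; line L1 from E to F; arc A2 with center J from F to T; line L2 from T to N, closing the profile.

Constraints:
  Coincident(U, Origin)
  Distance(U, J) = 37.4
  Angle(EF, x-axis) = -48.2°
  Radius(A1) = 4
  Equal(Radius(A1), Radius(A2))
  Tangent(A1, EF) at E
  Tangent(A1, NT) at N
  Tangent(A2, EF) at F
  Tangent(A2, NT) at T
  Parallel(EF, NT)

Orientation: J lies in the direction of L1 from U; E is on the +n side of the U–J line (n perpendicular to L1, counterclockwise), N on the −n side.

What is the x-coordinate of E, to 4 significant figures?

2.982

The slot axis is L1's direction at -48.2°, so u = (cos -48.2°, sin -48.2°) = (0.6665, -0.7455) and n = (−sin -48.2°, cos -48.2°) = (0.7455, 0.6665). U is at the origin and J lies 37.4 along u from U, so J = 37.4·u = (24.93, -27.88). Tangency of A1 to both parallel lines with radius 4.0 puts E and N at U ± 4.0·n: E = (2.982, 2.666), N = (-2.982, -2.666). So E.x = 2.982.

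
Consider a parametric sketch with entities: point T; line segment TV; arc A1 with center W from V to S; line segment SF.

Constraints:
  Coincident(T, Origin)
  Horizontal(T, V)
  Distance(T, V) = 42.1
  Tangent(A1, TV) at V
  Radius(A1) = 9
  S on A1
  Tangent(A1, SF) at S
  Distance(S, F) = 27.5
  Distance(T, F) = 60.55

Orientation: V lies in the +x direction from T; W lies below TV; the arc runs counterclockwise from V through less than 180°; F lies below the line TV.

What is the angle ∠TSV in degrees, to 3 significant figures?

99.1°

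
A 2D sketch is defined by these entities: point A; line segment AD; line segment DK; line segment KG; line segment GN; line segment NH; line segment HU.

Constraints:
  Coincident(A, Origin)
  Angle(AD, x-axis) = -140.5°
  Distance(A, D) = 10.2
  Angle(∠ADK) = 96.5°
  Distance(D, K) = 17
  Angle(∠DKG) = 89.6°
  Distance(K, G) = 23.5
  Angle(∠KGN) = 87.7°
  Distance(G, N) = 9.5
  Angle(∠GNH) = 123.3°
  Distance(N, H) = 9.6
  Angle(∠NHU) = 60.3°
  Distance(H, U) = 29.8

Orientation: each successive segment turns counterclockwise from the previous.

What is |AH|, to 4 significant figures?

5.893

A is at the origin; AD runs at -140.5° with length 10.2, so D = (-7.871, -6.488). ∠ADK = 96.5° gives DK at -57.00° from the x-axis; with |DK| = 17.0, K = (1.388, -20.75). ∠DKG = 89.6° gives KG at 33.40° from the x-axis; with |KG| = 23.5, G = (21.01, -7.809). ∠KGN = 87.7° gives GN at 125.7° from the x-axis; with |GN| = 9.5, N = (15.46, -0.09431). ∠GNH = 123.3° gives NH at -177.6° from the x-axis; with |NH| = 9.6, H = (5.872, -0.4963). Then |AH| = |H − A| = 5.893.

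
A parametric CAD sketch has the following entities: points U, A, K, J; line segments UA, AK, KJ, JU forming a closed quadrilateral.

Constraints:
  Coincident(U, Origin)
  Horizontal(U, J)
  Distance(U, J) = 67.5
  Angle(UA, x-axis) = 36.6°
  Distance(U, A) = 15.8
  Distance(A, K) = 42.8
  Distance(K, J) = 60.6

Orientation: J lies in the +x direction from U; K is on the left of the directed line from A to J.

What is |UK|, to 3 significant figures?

57.2

U is at the origin; UJ is horizontal with |UJ| = 67.5 and J in +x, so J = (67.5, 0). UA runs at 36.6° with |UA| = 15.8, so A = (12.7, 9.42). K is determined by |AK| = 42.8 and |KJ| = 60.6 together: it lies at the intersection of circle(A, 42.8) and circle(J, 60.6). With |AJ| = 55.6, the foot of the radical line on AJ is 11.3 from A and the perpendicular offset is √(42.8² − 11.3²) = 41.3. Taking the left-of-AJ solution: K = (30.8, 48.2).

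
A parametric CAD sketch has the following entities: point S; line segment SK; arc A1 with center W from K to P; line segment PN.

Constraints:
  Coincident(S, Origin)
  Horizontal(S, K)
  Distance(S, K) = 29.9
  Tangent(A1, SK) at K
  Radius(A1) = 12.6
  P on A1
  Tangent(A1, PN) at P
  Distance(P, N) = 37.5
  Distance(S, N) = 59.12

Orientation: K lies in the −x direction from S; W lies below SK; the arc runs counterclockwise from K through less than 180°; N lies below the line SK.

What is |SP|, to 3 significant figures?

45.0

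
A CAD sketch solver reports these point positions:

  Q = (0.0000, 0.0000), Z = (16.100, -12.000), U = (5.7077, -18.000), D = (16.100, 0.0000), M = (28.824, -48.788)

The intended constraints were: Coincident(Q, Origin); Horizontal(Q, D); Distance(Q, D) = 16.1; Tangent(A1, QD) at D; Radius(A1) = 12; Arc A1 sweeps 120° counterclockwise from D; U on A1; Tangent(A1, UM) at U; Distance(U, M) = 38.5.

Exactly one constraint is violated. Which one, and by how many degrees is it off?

Tangent(A1, UM) at U — off by 6.90°.

Q = (0.00, 0.00) ✓; Q.y = 0.00, D.y = 0.00 ✓; |QD| = 16.10 ✓; ∠(ZD, DQ) = 90.00° ✓; |ZD| = 12.00 ✓; bearing(Z→U) − bearing(Z→D) = 120.0° ✓; |ZU| = 12.00 ✓; ∠(ZU, UM) = 83.10° ✗; |UM| = 38.50 ✓.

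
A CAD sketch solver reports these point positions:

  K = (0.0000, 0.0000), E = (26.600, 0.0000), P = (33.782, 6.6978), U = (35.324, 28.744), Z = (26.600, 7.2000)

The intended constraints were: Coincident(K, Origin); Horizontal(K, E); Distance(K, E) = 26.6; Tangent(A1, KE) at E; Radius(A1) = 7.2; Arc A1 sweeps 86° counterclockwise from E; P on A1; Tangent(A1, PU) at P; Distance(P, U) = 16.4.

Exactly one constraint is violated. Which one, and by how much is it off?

Distance(P, U) = 16.4 — off by 5.70.

K = (0.00, 0.00) ✓; K.y = 0.00, E.y = 0.00 ✓; |KE| = 26.60 ✓; ∠(ZE, EK) = 90.00° ✓; |ZE| = 7.200 ✓; bearing(Z→P) − bearing(Z→E) = 86.00° ✓; |ZP| = 7.200 ✓; ∠(ZP, PU) = 90.00° ✓; |PU| = 22.10 ✗.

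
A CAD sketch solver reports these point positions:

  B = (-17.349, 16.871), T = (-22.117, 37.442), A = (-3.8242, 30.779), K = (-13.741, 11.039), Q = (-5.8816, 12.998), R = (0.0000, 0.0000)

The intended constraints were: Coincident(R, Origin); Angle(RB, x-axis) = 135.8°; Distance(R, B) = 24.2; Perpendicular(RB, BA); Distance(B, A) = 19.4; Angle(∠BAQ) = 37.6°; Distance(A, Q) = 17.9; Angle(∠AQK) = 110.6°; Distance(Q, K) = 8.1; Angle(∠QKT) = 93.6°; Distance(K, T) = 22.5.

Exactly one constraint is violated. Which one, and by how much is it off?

Distance(K, T) = 22.5 — off by 5.20.

R = (0.00, 0.00) ✓; RB at 135.8° ✓; |RB| = 24.20 ✓; ∠(RB, BA) = 90.00° ✓; |BA| = 19.40 ✓; ∠BAQ = 37.60° ✓; |AQ| = 17.90 ✓; ∠AQK = 110.6° ✓; |QK| = 8.100 ✓; ∠QKT = 93.60° ✓; |KT| = 27.70 ✗.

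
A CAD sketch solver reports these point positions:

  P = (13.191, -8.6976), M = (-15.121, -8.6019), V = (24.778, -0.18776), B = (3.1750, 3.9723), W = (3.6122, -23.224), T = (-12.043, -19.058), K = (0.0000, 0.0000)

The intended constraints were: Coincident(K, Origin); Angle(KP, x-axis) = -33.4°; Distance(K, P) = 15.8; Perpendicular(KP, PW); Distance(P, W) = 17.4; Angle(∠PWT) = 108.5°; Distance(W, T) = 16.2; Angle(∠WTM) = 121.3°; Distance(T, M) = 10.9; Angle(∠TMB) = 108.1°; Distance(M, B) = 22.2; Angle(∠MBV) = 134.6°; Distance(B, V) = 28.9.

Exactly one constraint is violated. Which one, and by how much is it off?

Distance(B, V) = 28.9 — off by 6.90.

K = (0.00, 0.00) ✓; KP at -33.40° ✓; |KP| = 15.80 ✓; ∠(KP, PW) = 90.00° ✓; |PW| = 17.40 ✓; ∠PWT = 108.5° ✓; |WT| = 16.20 ✓; ∠WTM = 121.3° ✓; |TM| = 10.90 ✓; ∠TMB = 108.1° ✓; |MB| = 22.20 ✓; ∠MBV = 134.6° ✓; |BV| = 22.00 ✗.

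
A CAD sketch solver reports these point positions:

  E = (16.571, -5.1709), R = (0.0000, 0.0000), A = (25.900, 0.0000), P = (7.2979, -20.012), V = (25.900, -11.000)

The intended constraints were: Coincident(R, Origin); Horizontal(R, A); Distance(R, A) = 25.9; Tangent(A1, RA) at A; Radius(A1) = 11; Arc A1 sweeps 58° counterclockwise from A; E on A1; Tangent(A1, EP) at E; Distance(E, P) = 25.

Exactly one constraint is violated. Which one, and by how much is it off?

Distance(E, P) = 25 — off by 7.50.

R = (0.00, 0.00) ✓; R.y = 0.00, A.y = 0.00 ✓; |RA| = 25.90 ✓; ∠(VA, AR) = 90.00° ✓; |VA| = 11.00 ✓; bearing(V→E) − bearing(V→A) = 58.00° ✓; |VE| = 11.00 ✓; ∠(VE, EP) = 90.00° ✓; |EP| = 17.50 ✗.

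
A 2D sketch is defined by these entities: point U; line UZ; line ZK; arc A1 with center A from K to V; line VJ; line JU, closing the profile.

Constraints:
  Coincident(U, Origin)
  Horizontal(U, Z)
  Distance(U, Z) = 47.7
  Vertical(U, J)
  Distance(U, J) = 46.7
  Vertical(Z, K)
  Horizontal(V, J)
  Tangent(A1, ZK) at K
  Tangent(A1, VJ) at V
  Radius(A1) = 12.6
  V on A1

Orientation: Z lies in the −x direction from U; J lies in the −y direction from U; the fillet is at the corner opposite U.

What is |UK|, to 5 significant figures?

58.635

The virtual corner opposite U is at (-47.700, -46.700). Tangency of A1 to ZK means the radius AK is perpendicular to ZK and tangency of A1 to VJ means the radius AV is perpendicular to VJ, with radius 12.6, so the center A sits 12.6 in from both sides at A = (-35.100, -34.100). That places the tangent points at K = (-47.700, -34.100) on ZK and V = (-35.100, -46.700) on VJ. Then |UK| = |K − U| = 58.635.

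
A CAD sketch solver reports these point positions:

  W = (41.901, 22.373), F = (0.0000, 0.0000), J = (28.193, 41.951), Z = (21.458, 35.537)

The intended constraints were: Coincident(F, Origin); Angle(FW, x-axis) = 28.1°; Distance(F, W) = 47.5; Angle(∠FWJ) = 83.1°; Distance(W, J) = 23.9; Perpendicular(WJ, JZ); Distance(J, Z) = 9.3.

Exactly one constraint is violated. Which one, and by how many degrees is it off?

Perpendicular(WJ, JZ) — off by 8.60°.

F = (0.00, 0.00) ✓; FW at 28.10° ✓; |FW| = 47.50 ✓; ∠FWJ = 83.10° ✓; |WJ| = 23.90 ✓; ∠(WJ, JZ) = 98.60° ✗; |JZ| = 9.301 ✓.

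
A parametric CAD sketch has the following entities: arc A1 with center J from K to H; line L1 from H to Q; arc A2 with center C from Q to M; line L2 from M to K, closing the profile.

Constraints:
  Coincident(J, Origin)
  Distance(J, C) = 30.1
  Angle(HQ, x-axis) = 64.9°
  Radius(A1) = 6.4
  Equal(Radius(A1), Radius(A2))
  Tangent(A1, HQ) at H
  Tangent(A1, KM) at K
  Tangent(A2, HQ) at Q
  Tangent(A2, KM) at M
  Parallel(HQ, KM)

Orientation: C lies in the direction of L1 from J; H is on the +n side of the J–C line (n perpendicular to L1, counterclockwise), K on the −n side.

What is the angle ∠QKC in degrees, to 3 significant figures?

11.0°

The slot axis is L1's direction at 64.9°, so u = (cos 64.9°, sin 64.9°) = (0.424, 0.906) and n = (−sin 64.9°, cos 64.9°) = (-0.906, 0.424). J is at the origin and C lies 30.1 along u from J, so C = 30.1·u = (12.8, 27.3). Tangency of A1 to both parallel lines with radius 6.4 puts H and K at J ± 6.4·n: H = (-5.80, 2.71), K = (5.80, -2.71). Equal radii place Q and M the same way about C: Q = C + 6.4·n = (6.97, 30.0), M = C − 6.4·n = (18.6, 24.5). Then cos ∠QKC = KQ·KC / (|KQ||KC|), giving 11.0°.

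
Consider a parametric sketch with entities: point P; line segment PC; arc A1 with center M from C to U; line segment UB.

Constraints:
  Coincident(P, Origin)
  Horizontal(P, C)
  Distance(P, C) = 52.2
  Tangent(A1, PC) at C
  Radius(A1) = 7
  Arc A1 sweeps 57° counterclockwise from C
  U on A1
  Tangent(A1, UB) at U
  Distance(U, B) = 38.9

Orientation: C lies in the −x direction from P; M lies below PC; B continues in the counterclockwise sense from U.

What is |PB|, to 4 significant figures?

86.97

On A1, C sits at bearing 90° from M; a 57° counterclockwise sweep puts U at bearing 147°, so U = M + 7.0·(cos 147°, sin 147°) = (-58.07, -3.188). Since A1 is tangent to UB there, MU ⟂ UB, so UB runs along (−sin 147°, cos 147°); with |UB| = 38.9, B = (-79.26, -35.81). Then |PB| = |B − P| = 86.97.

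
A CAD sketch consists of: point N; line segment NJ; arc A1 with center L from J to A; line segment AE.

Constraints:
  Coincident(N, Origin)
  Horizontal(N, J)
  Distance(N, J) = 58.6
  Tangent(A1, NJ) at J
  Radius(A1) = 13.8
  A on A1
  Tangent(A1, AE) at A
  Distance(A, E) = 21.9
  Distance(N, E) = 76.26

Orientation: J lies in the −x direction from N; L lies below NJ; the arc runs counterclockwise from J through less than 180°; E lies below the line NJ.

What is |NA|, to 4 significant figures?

73.99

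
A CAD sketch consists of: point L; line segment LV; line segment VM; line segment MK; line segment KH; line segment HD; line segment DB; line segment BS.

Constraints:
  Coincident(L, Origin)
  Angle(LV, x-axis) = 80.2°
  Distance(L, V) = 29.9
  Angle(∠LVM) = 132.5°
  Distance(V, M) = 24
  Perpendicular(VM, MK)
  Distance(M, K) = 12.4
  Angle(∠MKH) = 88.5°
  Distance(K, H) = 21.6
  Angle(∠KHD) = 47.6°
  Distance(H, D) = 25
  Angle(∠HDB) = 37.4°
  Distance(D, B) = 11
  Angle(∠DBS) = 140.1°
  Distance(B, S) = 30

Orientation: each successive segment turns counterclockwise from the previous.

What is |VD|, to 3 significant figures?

20.7

∠MKH = 88.5° gives KH at -50.8° from the x-axis; with |KH| = 21.6, H = (-5.75, 24.1). ∠KHD = 47.6° gives HD at 81.6° from the x-axis; with |HD| = 25.0, D = (-2.09, 48.9). Then |VD| = |D − V| = 20.7.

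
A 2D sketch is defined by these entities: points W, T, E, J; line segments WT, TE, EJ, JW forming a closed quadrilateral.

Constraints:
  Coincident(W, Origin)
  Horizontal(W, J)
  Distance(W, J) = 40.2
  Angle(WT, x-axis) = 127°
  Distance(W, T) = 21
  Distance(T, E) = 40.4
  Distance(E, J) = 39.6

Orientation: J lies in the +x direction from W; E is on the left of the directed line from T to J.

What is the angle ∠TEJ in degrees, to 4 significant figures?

87.72°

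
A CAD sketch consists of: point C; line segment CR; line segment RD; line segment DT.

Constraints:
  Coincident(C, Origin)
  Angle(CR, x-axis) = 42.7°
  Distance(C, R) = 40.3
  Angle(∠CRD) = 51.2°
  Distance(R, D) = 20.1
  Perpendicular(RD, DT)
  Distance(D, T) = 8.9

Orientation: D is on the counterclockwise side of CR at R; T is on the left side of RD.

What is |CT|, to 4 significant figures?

23.09

∠CRD = 51.2°, so RD runs at 42.7° + (180° − 51.2°) = 171.5° from the x-axis; with |RD| = 20.1, D = R + 20.1·(cos 171.5°, sin 171.5°) = (9.738, 30.30). The perpendicularity gives DT at right angles to RD; with |DT| = 8.9 on the left of RD, T = D + 8.9·(-0.1478, -0.9890) = (8.422, 21.50). Then |CT| = |T − C| = 23.09.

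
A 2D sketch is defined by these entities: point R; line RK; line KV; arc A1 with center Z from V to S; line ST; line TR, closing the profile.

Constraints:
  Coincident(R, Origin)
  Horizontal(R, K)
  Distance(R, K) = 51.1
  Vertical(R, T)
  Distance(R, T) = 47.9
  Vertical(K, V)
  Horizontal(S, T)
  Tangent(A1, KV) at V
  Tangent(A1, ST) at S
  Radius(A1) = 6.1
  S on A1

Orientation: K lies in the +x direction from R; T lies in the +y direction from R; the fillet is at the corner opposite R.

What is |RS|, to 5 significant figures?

65.722

R is at the origin; RK is horizontal with |RK| = 51.1 and K on the +x side, so K = (51.100, 0.0000). R and T share the same x with |RT| = 47.9 and T on the +y side, so T = (0.0000, 47.900). The virtual corner opposite R is at (51.100, 47.900). The tangent condition forces ZV to be normal to KV and the tangent condition forces ZS to be normal to ST, with radius 6.1, so the center Z sits 6.1 in from both sides at Z = (45.000, 41.800). That places the tangent points at V = (51.100, 41.800) on KV and S = (45.000, 47.900) on ST. Then |RS| = |S − R| = 65.722.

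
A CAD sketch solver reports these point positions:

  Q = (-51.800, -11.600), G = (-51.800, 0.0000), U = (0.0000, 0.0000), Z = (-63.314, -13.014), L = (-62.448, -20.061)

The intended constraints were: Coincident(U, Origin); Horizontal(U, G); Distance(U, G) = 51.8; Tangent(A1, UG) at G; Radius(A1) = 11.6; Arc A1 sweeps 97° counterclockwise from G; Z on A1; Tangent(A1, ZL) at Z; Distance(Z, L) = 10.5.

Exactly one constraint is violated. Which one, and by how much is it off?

Distance(Z, L) = 10.5 — off by 3.40.

U = (0.00, 0.00) ✓; U.y = 0.00, G.y = 0.00 ✓; |UG| = 51.80 ✓; ∠(QG, GU) = 90.00° ✓; |QG| = 11.60 ✓; bearing(Q→Z) − bearing(Q→G) = 97.00° ✓; |QZ| = 11.60 ✓; ∠(QZ, ZL) = 90.00° ✓; |ZL| = 7.100 ✗.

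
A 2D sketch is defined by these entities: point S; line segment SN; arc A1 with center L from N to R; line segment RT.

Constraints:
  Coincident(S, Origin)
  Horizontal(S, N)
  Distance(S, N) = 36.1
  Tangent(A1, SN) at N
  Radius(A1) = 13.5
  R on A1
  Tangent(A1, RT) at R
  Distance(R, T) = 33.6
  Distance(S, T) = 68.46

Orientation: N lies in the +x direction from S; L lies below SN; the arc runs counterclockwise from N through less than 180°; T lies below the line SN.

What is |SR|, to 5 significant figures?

34.927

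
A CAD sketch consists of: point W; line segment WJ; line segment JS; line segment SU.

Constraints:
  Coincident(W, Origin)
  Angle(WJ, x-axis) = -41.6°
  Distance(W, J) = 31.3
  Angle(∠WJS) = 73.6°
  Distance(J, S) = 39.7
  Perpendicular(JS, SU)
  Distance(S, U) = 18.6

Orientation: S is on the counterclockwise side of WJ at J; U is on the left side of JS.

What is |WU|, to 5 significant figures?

32.910

W is at the origin; WJ runs at -41.6° with length 31.3, so J = 31.3·(cos -41.6°, sin -41.6°) = (23.406, -20.781). ∠WJS = 73.6°, so JS runs at -41.6° + (180° − 73.6°) = 64.800° from the x-axis; with |JS| = 39.7, S = J + 39.7·(cos 64.800°, sin 64.800°) = (40.310, 15.141). JS ⟂ SU; with |SU| = 18.6 on the left of JS, U = S + 18.6·(-0.90483, 0.42578) = (23.480, 23.060). Then |WU| = |U − W| = 32.910.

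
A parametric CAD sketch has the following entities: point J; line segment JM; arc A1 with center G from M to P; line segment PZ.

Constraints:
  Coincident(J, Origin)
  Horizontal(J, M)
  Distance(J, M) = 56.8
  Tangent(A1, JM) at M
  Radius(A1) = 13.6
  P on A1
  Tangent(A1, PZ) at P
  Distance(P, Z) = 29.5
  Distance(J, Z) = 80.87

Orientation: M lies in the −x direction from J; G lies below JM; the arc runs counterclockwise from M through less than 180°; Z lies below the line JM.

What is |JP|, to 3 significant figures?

71.9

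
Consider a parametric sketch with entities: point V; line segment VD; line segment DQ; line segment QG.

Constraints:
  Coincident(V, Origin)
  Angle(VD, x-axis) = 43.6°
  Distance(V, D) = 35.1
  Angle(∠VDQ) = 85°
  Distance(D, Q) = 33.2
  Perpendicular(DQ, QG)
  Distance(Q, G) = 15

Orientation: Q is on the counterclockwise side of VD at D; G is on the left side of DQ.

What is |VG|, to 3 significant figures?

36.2

∠VDQ = 85.0°, so DQ runs at 43.6° + (180° − 85.0°) = 139° from the x-axis; with |DQ| = 33.2, Q = D + 33.2·(cos 139°, sin 139°) = (0.515, 46.2). The perpendicularity gives QG at right angles to DQ; with |QG| = 15.0 on the left of DQ, G = Q + 15.0·(-0.661, -0.750) = (-9.40, 34.9). Then |VG| = |G − V| = 36.2.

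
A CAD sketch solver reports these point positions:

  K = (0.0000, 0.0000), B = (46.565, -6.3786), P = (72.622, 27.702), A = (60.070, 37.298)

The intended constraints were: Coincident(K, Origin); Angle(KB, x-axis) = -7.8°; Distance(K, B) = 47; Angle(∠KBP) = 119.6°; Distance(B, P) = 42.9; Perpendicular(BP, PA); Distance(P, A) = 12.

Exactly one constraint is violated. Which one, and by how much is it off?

Distance(P, A) = 12 — off by 3.80.

K = (0.00, 0.00) ✓; KB at -7.800° ✓; |KB| = 47.00 ✓; ∠KBP = 119.6° ✓; |BP| = 42.90 ✓; ∠(BP, PA) = 90.00° ✓; |PA| = 15.80 ✗.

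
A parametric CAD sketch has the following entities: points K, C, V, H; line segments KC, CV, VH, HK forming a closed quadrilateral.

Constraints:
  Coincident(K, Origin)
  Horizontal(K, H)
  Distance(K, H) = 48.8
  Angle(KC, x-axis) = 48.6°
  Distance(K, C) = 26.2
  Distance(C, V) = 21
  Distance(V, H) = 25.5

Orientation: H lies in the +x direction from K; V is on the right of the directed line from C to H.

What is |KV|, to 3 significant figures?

23.3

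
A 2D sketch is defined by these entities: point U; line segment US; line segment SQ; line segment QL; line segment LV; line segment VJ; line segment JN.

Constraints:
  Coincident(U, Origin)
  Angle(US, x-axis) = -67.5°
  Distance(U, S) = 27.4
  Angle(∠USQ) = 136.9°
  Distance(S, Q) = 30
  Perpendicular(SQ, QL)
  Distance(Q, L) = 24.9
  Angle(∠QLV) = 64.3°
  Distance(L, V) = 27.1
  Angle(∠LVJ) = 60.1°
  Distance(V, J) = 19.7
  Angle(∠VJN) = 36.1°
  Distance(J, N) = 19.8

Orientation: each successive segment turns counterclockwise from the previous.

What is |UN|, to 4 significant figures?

35.29

U is at the origin; US runs at -67.5° with length 27.4, so S = (10.49, -25.31). ∠USQ = 136.9° gives SQ at -24.40° from the x-axis; with |SQ| = 30.0, Q = (37.81, -37.71). SQ ⟂ QL, so QL runs at 65.60°; with |QL| = 24.9, L = (48.09, -15.03). ∠QLV = 64.3° gives LV at -178.7° from the x-axis; with |LV| = 27.1, V = (21.00, -15.65). ∠LVJ = 60.1° gives VJ at -58.80° from the x-axis; with |VJ| = 19.7, J = (31.20, -32.50). ∠VJN = 36.1° gives JN at 85.10° from the x-axis; with |JN| = 19.8, N = (32.90, -12.77). Then |UN| = |N − U| = 35.29.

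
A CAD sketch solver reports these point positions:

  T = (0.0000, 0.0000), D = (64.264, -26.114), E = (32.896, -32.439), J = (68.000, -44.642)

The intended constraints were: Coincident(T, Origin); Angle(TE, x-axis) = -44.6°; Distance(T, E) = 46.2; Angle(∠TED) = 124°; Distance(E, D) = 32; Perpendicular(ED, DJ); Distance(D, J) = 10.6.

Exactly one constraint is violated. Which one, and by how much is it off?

Distance(D, J) = 10.6 — off by 8.30.

T = (0.00, 0.00) ✓; TE at -44.60° ✓; |TE| = 46.20 ✓; ∠TED = 124.0° ✓; |ED| = 32.00 ✓; ∠(ED, DJ) = 90.00° ✓; |DJ| = 18.90 ✗.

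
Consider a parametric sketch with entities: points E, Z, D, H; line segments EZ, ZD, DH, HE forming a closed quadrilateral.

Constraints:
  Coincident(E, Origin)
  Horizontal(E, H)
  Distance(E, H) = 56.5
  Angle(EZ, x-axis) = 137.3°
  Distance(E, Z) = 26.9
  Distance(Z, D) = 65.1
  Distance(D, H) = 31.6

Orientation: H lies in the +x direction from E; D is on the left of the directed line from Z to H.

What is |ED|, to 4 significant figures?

53.14

Checks: |EH| = 56.50 ✓; |EZ| = 26.90 ✓; |ZD| = 65.10 ✓; |DH| = 31.60 ✓.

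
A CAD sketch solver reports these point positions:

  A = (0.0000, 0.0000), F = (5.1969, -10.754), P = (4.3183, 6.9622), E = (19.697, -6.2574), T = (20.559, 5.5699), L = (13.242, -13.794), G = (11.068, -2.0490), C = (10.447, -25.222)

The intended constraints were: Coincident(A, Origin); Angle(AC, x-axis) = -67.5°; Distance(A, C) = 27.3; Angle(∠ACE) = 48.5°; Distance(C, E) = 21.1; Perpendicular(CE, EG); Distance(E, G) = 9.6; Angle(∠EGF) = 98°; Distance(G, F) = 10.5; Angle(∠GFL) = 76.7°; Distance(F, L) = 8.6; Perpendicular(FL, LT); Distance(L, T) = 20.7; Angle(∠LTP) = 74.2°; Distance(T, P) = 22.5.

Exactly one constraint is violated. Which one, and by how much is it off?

Distance(T, P) = 22.5 — off by 6.20.

A = (0.00, 0.00) ✓; AC at -67.50° ✓; |AC| = 27.30 ✓; ∠ACE = 48.50° ✓; |CE| = 21.10 ✓; ∠(CE, EG) = 90.00° ✓; |EG| = 9.601 ✓; ∠EGF = 98.00° ✓; |GF| = 10.50 ✓; ∠GFL = 76.70° ✓; |FL| = 8.600 ✓; ∠(FL, LT) = 90.00° ✓; |LT| = 20.70 ✓; ∠LTP = 74.20° ✓; |TP| = 16.30 ✗.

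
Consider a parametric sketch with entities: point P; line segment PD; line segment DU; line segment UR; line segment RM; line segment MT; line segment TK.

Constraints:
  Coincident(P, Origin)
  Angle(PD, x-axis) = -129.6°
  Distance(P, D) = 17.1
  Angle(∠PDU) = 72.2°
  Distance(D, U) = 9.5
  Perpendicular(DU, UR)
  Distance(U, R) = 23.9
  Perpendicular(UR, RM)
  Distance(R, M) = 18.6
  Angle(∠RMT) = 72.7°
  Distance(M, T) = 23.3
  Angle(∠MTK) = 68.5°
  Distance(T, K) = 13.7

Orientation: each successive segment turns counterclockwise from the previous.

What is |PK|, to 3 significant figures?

6.87

P is at the origin; PD runs at -129.6° with length 17.1, so D = (-10.9, -13.2). ∠PDU = 72.2° gives DU at -21.8° from the x-axis; with |DU| = 9.5, U = (-2.08, -16.7). DU is perpendicular to UR, so UR runs at 68.2°; with |UR| = 23.9, R = (6.80, 5.49). The perpendicularity gives RM at right angles to UR, so RM runs at 158°; with |RM| = 18.6, M = (-10.5, 12.4). ∠RMT = 72.7° gives MT at -94.5° from the x-axis; with |MT| = 23.3, T = (-12.3, -10.8). ∠MTK = 68.5° gives TK at 17.0° from the x-axis; with |TK| = 13.7, K = (0.800, -6.83). Then |PK| = |K − P| = 6.87.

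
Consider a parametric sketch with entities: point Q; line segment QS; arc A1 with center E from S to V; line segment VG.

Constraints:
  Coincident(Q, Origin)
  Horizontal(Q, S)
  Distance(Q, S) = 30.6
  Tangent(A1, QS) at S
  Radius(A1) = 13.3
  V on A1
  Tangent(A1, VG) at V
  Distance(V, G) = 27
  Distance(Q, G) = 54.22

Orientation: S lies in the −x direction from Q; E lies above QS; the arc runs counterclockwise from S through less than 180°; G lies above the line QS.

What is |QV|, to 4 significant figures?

27.61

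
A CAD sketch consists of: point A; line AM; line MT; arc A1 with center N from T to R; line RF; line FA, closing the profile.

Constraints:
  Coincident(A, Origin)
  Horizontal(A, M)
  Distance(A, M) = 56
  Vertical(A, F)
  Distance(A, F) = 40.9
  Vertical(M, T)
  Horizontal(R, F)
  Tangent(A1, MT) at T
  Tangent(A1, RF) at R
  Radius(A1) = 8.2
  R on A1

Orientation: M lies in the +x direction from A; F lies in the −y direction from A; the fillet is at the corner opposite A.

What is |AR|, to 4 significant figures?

62.91

A is at the origin; A and M share the same y with |AM| = 56.0 and M on the +x side, so M = (56.00, 0.000). AF is vertical with |AF| = 40.9 and F on the −y side, so F = (0.000, -40.90). The virtual corner opposite A is at (56.00, -40.90). Tangency of A1 to MT means the radius NT is perpendicular to MT and A1 meets RF tangentially, so NR is at right angles to RF, with radius 8.2, so the center N sits 8.2 in from both sides at N = (47.80, -32.70). That places the tangent points at T = (56.00, -32.70) on MT and R = (47.80, -40.90) on RF. Then |AR| = |R − A| = 62.91.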